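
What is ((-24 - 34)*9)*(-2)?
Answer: 1044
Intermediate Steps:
((-24 - 34)*9)*(-2) = -58*9*(-2) = -522*(-2) = 1044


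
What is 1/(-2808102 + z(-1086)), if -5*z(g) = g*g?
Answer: -5/15219906 ≈ -3.2852e-7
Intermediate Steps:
z(g) = -g²/5 (z(g) = -g*g/5 = -g²/5)
1/(-2808102 + z(-1086)) = 1/(-2808102 - ⅕*(-1086)²) = 1/(-2808102 - ⅕*1179396) = 1/(-2808102 - 1179396/5) = 1/(-15219906/5) = -5/15219906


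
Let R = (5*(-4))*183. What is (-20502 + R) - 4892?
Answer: -29054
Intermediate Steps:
R = -3660 (R = -20*183 = -3660)
(-20502 + R) - 4892 = (-20502 - 3660) - 4892 = -24162 - 4892 = -29054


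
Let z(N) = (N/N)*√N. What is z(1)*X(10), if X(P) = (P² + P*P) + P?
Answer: 210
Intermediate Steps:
z(N) = √N (z(N) = 1*√N = √N)
X(P) = P + 2*P² (X(P) = (P² + P²) + P = 2*P² + P = P + 2*P²)
z(1)*X(10) = √1*(10*(1 + 2*10)) = 1*(10*(1 + 20)) = 1*(10*21) = 1*210 = 210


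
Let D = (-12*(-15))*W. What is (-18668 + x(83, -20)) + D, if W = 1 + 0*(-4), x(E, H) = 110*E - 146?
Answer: -9504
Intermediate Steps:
x(E, H) = -146 + 110*E
W = 1 (W = 1 + 0 = 1)
D = 180 (D = -12*(-15)*1 = 180*1 = 180)
(-18668 + x(83, -20)) + D = (-18668 + (-146 + 110*83)) + 180 = (-18668 + (-146 + 9130)) + 180 = (-18668 + 8984) + 180 = -9684 + 180 = -9504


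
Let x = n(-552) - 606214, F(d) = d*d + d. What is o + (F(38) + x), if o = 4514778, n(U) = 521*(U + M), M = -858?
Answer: 3175436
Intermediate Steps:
F(d) = d + d**2 (F(d) = d**2 + d = d + d**2)
n(U) = -447018 + 521*U (n(U) = 521*(U - 858) = 521*(-858 + U) = -447018 + 521*U)
x = -1340824 (x = (-447018 + 521*(-552)) - 606214 = (-447018 - 287592) - 606214 = -734610 - 606214 = -1340824)
o + (F(38) + x) = 4514778 + (38*(1 + 38) - 1340824) = 4514778 + (38*39 - 1340824) = 4514778 + (1482 - 1340824) = 4514778 - 1339342 = 3175436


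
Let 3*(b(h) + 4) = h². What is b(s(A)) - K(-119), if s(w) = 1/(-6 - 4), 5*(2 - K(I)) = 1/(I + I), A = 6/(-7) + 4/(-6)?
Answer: -214111/35700 ≈ -5.9975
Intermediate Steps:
A = -32/21 (A = 6*(-⅐) + 4*(-⅙) = -6/7 - ⅔ = -32/21 ≈ -1.5238)
K(I) = 2 - 1/(10*I) (K(I) = 2 - 1/(5*(I + I)) = 2 - 1/(2*I)/5 = 2 - 1/(10*I))
s(w) = -⅒ (s(w) = 1/(-10) = -⅒)
b(h) = -4 + h²/3
b(s(A)) - K(-119) = (-4 + (-⅒)²/3) - (2 - ⅒/(-119)) = (-4 + (⅓)*(1/100)) - (2 - ⅒*(-1/119)) = (-4 + 1/300) - (2 + 1/1190) = -1199/300 - 1*2381/1190 = -1199/300 - 2381/1190 = -214111/35700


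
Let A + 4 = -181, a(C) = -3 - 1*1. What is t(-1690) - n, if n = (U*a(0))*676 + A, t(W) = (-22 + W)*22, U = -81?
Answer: -256503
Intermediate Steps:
a(C) = -4 (a(C) = -3 - 1 = -4)
A = -185 (A = -4 - 181 = -185)
t(W) = -484 + 22*W
n = 218839 (n = -81*(-4)*676 - 185 = 324*676 - 185 = 219024 - 185 = 218839)
t(-1690) - n = (-484 + 22*(-1690)) - 1*218839 = (-484 - 37180) - 218839 = -37664 - 218839 = -256503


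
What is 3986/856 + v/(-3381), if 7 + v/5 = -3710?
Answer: 699653/68908 ≈ 10.153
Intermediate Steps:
v = -18585 (v = -35 + 5*(-3710) = -35 - 18550 = -18585)
3986/856 + v/(-3381) = 3986/856 - 18585/(-3381) = 3986*(1/856) - 18585*(-1/3381) = 1993/428 + 885/161 = 699653/68908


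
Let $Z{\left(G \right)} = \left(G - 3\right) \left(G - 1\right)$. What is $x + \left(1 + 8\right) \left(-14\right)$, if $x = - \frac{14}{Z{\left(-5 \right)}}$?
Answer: $- \frac{3031}{24} \approx -126.29$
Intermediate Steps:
$Z{\left(G \right)} = \left(-1 + G\right) \left(-3 + G\right)$ ($Z{\left(G \right)} = \left(-3 + G\right) \left(-1 + G\right) = \left(-1 + G\right) \left(-3 + G\right)$)
$x = - \frac{7}{24}$ ($x = - \frac{14}{3 + \left(-5\right)^{2} - -20} = - \frac{14}{3 + 25 + 20} = - \frac{14}{48} = \left(-14\right) \frac{1}{48} = - \frac{7}{24} \approx -0.29167$)
$x + \left(1 + 8\right) \left(-14\right) = - \frac{7}{24} + \left(1 + 8\right) \left(-14\right) = - \frac{7}{24} + 9 \left(-14\right) = - \frac{7}{24} - 126 = - \frac{3031}{24}$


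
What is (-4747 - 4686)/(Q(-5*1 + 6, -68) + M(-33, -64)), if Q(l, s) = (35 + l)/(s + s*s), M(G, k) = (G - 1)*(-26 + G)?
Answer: -10744187/2284843 ≈ -4.7024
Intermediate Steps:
M(G, k) = (-1 + G)*(-26 + G)
Q(l, s) = (35 + l)/(s + s²)
(-4747 - 4686)/(Q(-5*1 + 6, -68) + M(-33, -64)) = (-4747 - 4686)/((35 + (-5*1 + 6))/((-68)*(1 - 68)) + (26 + (-33)² - 27*(-33))) = -9433/(-1/68*(35 + (-5 + 6))/(-67) + (26 + 1089 + 891)) = -9433/(-1/68*(-1/67)*(35 + 1) + 2006) = -9433/(-1/68*(-1/67)*36 + 2006) = -9433/(9/1139 + 2006) = -9433/2284843/1139 = -9433*1139/2284843 = -10744187/2284843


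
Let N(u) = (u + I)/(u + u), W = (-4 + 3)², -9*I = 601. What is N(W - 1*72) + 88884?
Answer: 56797496/639 ≈ 88885.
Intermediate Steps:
I = -601/9 (I = -⅑*601 = -601/9 ≈ -66.778)
W = 1 (W = (-1)² = 1)
N(u) = (-601/9 + u)/(2*u) (N(u) = (u - 601/9)/(u + u) = (-601/9 + u)/((2*u)) = (-601/9 + u)*(1/(2*u)) = (-601/9 + u)/(2*u))
N(W - 1*72) + 88884 = (-601 + 9*(1 - 1*72))/(18*(1 - 1*72)) + 88884 = (-601 + 9*(1 - 72))/(18*(1 - 72)) + 88884 = (1/18)*(-601 + 9*(-71))/(-71) + 88884 = (1/18)*(-1/71)*(-601 - 639) + 88884 = (1/18)*(-1/71)*(-1240) + 88884 = 620/639 + 88884 = 56797496/639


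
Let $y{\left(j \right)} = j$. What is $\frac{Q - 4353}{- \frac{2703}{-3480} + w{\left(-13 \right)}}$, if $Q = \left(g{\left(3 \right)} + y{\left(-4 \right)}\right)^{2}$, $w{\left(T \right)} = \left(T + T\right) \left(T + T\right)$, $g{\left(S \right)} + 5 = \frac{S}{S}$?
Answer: $- \frac{4975240}{785061} \approx -6.3374$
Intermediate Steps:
$g{\left(S \right)} = -4$ ($g{\left(S \right)} = -5 + \frac{S}{S} = -5 + 1 = -4$)
$w{\left(T \right)} = 4 T^{2}$ ($w{\left(T \right)} = 2 T 2 T = 4 T^{2}$)
$Q = 64$ ($Q = \left(-4 - 4\right)^{2} = \left(-8\right)^{2} = 64$)
$\frac{Q - 4353}{- \frac{2703}{-3480} + w{\left(-13 \right)}} = \frac{64 - 4353}{- \frac{2703}{-3480} + 4 \left(-13\right)^{2}} = - \frac{4289}{\left(-2703\right) \left(- \frac{1}{3480}\right) + 4 \cdot 169} = - \frac{4289}{\frac{901}{1160} + 676} = - \frac{4289}{\frac{785061}{1160}} = \left(-4289\right) \frac{1160}{785061} = - \frac{4975240}{785061}$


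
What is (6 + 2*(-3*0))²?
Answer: 36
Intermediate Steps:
(6 + 2*(-3*0))² = (6 + 2*0)² = (6 + 0)² = 6² = 36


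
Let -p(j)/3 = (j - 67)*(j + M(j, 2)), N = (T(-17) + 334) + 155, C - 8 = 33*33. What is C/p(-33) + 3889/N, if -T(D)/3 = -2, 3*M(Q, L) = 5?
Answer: 7202717/930600 ≈ 7.7399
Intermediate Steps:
M(Q, L) = 5/3 (M(Q, L) = (⅓)*5 = 5/3)
T(D) = 6 (T(D) = -3*(-2) = 6)
C = 1097 (C = 8 + 33*33 = 8 + 1089 = 1097)
N = 495 (N = (6 + 334) + 155 = 340 + 155 = 495)
p(j) = -3*(-67 + j)*(5/3 + j) (p(j) = -3*(j - 67)*(j + 5/3) = -3*(-67 + j)*(5/3 + j))
C/p(-33) + 3889/N = 1097/(335 - 3*(-33)² + 196*(-33)) + 3889/495 = 1097/(335 - 3*1089 - 6468) + 3889*(1/495) = 1097/(335 - 3267 - 6468) + 3889/495 = 1097/(-9400) + 3889/495 = 1097*(-1/9400) + 3889/495 = -1097/9400 + 3889/495 = 7202717/930600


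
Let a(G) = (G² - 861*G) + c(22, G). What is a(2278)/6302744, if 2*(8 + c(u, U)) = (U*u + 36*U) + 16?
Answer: 823497/1575686 ≈ 0.52263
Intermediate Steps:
c(u, U) = 18*U + U*u/2 (c(u, U) = -8 + ((U*u + 36*U) + 16)/2 = -8 + ((36*U + U*u) + 16)/2 = -8 + (16 + 36*U + U*u)/2 = -8 + (8 + 18*U + U*u/2) = 18*U + U*u/2)
a(G) = G² - 832*G (a(G) = (G² - 861*G) + G*(36 + 22)/2 = (G² - 861*G) + (½)*G*58 = (G² - 861*G) + 29*G = G² - 832*G)
a(2278)/6302744 = (2278*(-832 + 2278))/6302744 = (2278*1446)*(1/6302744) = 3293988*(1/6302744) = 823497/1575686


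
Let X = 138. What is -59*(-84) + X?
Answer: 5094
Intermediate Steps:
-59*(-84) + X = -59*(-84) + 138 = 4956 + 138 = 5094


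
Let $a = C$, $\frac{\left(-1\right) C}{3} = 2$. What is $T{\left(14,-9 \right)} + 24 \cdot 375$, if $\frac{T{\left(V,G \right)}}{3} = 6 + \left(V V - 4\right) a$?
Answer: $5562$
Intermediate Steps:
$C = -6$ ($C = \left(-3\right) 2 = -6$)
$a = -6$
$T{\left(V,G \right)} = 90 - 18 V^{2}$ ($T{\left(V,G \right)} = 3 \left(6 + \left(V V - 4\right) \left(-6\right)\right) = 3 \left(6 + \left(V^{2} - 4\right) \left(-6\right)\right) = 3 \left(6 + \left(-4 + V^{2}\right) \left(-6\right)\right) = 3 \left(6 - \left(-24 + 6 V^{2}\right)\right) = 3 \left(30 - 6 V^{2}\right) = 90 - 18 V^{2}$)
$T{\left(14,-9 \right)} + 24 \cdot 375 = \left(90 - 18 \cdot 14^{2}\right) + 24 \cdot 375 = \left(90 - 3528\right) + 9000 = -3438 + 9000 = 5562$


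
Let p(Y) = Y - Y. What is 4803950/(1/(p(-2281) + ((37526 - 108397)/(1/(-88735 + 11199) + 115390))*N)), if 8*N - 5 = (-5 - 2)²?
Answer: -19798472978648400/994097671 ≈ -1.9916e+7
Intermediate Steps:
N = 27/4 (N = 5/8 + (-5 - 2)²/8 = 5/8 + (⅛)*(-7)² = 5/8 + (⅛)*49 = 5/8 + 49/8 = 27/4 ≈ 6.7500)
p(Y) = 0
4803950/(1/(p(-2281) + ((37526 - 108397)/(1/(-88735 + 11199) + 115390))*N)) = 4803950/(1/(0 + ((37526 - 108397)/(1/(-88735 + 11199) + 115390))*(27/4))) = 4803950/(1/(0 - 70871/(1/(-77536) + 115390)*(27/4))) = 4803950/(1/(0 - 70871/(-1/77536 + 115390)*(27/4))) = 4803950/(1/(0 - 70871/8946879039/77536*(27/4))) = 4803950/(1/(0 - 70871*77536/8946879039*(27/4))) = 4803950/(1/(0 - 5495053856/8946879039*27/4)) = 4803950/(1/(0 - 4121290392/994097671)) = 4803950/(1/(-4121290392/994097671)) = 4803950/(-994097671/4121290392) = 4803950*(-4121290392/994097671) = -19798472978648400/994097671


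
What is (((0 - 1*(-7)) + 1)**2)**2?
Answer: 4096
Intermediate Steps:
(((0 - 1*(-7)) + 1)**2)**2 = (((0 + 7) + 1)**2)**2 = ((7 + 1)**2)**2 = (8**2)**2 = 64**2 = 4096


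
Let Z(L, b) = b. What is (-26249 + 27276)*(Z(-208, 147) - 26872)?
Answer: -27446575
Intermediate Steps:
(-26249 + 27276)*(Z(-208, 147) - 26872) = (-26249 + 27276)*(147 - 26872) = 1027*(-26725) = -27446575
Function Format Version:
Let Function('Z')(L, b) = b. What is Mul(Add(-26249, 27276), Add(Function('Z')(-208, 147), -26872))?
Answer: -27446575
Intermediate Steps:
Mul(Add(-26249, 27276), Add(Function('Z')(-208, 147), -26872)) = Mul(Add(-26249, 27276), Add(147, -26872)) = Mul(1027, -26725) = -27446575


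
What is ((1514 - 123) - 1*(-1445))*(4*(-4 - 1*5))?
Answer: -102096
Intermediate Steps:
((1514 - 123) - 1*(-1445))*(4*(-4 - 1*5)) = (1391 + 1445)*(4*(-4 - 5)) = 2836*(4*(-9)) = 2836*(-36) = -102096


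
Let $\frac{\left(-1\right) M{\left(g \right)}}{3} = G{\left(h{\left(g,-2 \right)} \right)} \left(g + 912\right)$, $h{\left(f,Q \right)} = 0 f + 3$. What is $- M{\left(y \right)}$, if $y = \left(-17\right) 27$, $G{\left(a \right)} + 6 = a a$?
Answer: $4077$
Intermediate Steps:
$h{\left(f,Q \right)} = 3$ ($h{\left(f,Q \right)} = 0 + 3 = 3$)
$G{\left(a \right)} = -6 + a^{2}$ ($G{\left(a \right)} = -6 + a a = -6 + a^{2}$)
$y = -459$
$M{\left(g \right)} = -8208 - 9 g$ ($M{\left(g \right)} = - 3 \left(-6 + 3^{2}\right) \left(g + 912\right) = - 3 \left(-6 + 9\right) \left(912 + g\right) = - 3 \cdot 3 \left(912 + g\right) = - 3 \left(2736 + 3 g\right) = -8208 - 9 g$)
$- M{\left(y \right)} = - (-8208 - -4131) = - (-8208 + 4131) = \left(-1\right) \left(-4077\right) = 4077$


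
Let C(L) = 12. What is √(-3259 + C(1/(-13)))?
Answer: I*√3247 ≈ 56.982*I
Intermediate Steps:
√(-3259 + C(1/(-13))) = √(-3259 + 12) = √(-3247) = I*√3247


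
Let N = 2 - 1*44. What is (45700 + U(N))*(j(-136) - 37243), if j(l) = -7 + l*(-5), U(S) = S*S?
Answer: -1735758480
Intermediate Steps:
N = -42 (N = 2 - 44 = -42)
U(S) = S²
j(l) = -7 - 5*l
(45700 + U(N))*(j(-136) - 37243) = (45700 + (-42)²)*((-7 - 5*(-136)) - 37243) = (45700 + 1764)*((-7 + 680) - 37243) = 47464*(673 - 37243) = 47464*(-36570) = -1735758480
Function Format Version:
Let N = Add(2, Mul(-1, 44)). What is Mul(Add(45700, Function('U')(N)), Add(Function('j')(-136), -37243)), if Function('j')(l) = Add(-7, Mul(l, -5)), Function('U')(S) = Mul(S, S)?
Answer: -1735758480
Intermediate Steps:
N = -42 (N = Add(2, -44) = -42)
Function('U')(S) = Pow(S, 2)
Function('j')(l) = Add(-7, Mul(-5, l))
Mul(Add(45700, Function('U')(N)), Add(Function('j')(-136), -37243)) = Mul(Add(45700, Pow(-42, 2)), Add(Add(-7, Mul(-5, -136)), -37243)) = Mul(Add(45700, 1764), Add(Add(-7, 680), -37243)) = Mul(47464, Add(673, -37243)) = Mul(47464, -36570) = -1735758480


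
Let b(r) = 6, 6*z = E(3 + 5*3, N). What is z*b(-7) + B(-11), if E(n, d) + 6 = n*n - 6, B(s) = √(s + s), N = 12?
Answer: 312 + I*√22 ≈ 312.0 + 4.6904*I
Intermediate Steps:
B(s) = √2*√s (B(s) = √(2*s) = √2*√s)
E(n, d) = -12 + n² (E(n, d) = -6 + (n*n - 6) = -6 + (n² - 6) = -6 + (-6 + n²) = -12 + n²)
z = 52 (z = (-12 + (3 + 5*3)²)/6 = (-12 + (3 + 15)²)/6 = (-12 + 18²)/6 = (-12 + 324)/6 = (⅙)*312 = 52)
z*b(-7) + B(-11) = 52*6 + √2*√(-11) = 312 + √2*(I*√11) = 312 + I*√22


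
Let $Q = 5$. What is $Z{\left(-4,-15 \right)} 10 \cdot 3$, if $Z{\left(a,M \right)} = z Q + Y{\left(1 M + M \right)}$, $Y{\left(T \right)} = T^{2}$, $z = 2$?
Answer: $27300$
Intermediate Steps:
$Z{\left(a,M \right)} = 10 + 4 M^{2}$ ($Z{\left(a,M \right)} = 2 \cdot 5 + \left(1 M + M\right)^{2} = 10 + \left(M + M\right)^{2} = 10 + \left(2 M\right)^{2} = 10 + 4 M^{2}$)
$Z{\left(-4,-15 \right)} 10 \cdot 3 = \left(10 + 4 \left(-15\right)^{2}\right) 10 \cdot 3 = \left(10 + 4 \cdot 225\right) 30 = \left(10 + 900\right) 30 = 910 \cdot 30 = 27300$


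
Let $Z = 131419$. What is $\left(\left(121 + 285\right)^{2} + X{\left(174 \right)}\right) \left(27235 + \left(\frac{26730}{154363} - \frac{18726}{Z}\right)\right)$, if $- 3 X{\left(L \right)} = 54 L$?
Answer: $\frac{8121893962162605128}{1844202827} \approx 4.404 \cdot 10^{9}$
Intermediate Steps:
$X{\left(L \right)} = - 18 L$ ($X{\left(L \right)} = - \frac{54 L}{3} = - 18 L$)
$\left(\left(121 + 285\right)^{2} + X{\left(174 \right)}\right) \left(27235 + \left(\frac{26730}{154363} - \frac{18726}{Z}\right)\right) = \left(\left(121 + 285\right)^{2} - 3132\right) \left(27235 + \left(\frac{26730}{154363} - \frac{18726}{131419}\right)\right) = \left(406^{2} - 3132\right) \left(27235 + \left(26730 \cdot \frac{1}{154363} - \frac{18726}{131419}\right)\right) = \left(164836 - 3132\right) \left(27235 + \left(\frac{2430}{14033} - \frac{18726}{131419}\right)\right) = 161704 \left(27235 + \frac{56566212}{1844202827}\right) = 161704 \cdot \frac{50226920559557}{1844202827} = \frac{8121893962162605128}{1844202827}$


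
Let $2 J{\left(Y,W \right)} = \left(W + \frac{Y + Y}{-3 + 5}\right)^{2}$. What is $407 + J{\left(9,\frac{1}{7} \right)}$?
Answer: $\frac{21991}{49} \approx 448.8$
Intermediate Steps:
$J{\left(Y,W \right)} = \frac{\left(W + Y\right)^{2}}{2}$ ($J{\left(Y,W \right)} = \frac{\left(W + \frac{Y + Y}{-3 + 5}\right)^{2}}{2} = \frac{\left(W + \frac{2 Y}{2}\right)^{2}}{2} = \frac{\left(W + 2 Y \frac{1}{2}\right)^{2}}{2} = \frac{\left(W + Y\right)^{2}}{2}$)
$407 + J{\left(9,\frac{1}{7} \right)} = 407 + \frac{\left(\frac{1}{7} + 9\right)^{2}}{2} = 407 + \frac{\left(\frac{64}{7}\right)^{2}}{2} = 407 + \frac{1}{2} \cdot \frac{4096}{49} = 407 + \frac{2048}{49} = \frac{21991}{49}$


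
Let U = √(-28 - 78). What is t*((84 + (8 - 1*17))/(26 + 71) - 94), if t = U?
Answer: -9043*I*√106/97 ≈ -959.83*I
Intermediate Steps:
U = I*√106 (U = √(-106) = I*√106 ≈ 10.296*I)
t = I*√106 ≈ 10.296*I
t*((84 + (8 - 1*17))/(26 + 71) - 94) = (I*√106)*((84 + (8 - 1*17))/(26 + 71) - 94) = (I*√106)*((84 + (8 - 17))/97 - 94) = (I*√106)*((84 - 9)*(1/97) - 94) = (I*√106)*(75*(1/97) - 94) = (I*√106)*(75/97 - 94) = (I*√106)*(-9043/97) = -9043*I*√106/97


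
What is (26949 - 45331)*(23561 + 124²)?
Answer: -715739934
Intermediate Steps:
(26949 - 45331)*(23561 + 124²) = -18382*(23561 + 15376) = -18382*38937 = -715739934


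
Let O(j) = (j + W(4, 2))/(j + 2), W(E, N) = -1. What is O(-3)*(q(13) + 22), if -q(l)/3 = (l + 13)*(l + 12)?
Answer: -7712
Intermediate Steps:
O(j) = (-1 + j)/(2 + j) (O(j) = (j - 1)/(j + 2) = (-1 + j)/(2 + j))
q(l) = -3*(12 + l)*(13 + l) (q(l) = -3*(l + 13)*(l + 12) = -3*(13 + l)*(12 + l) = -3*(12 + l)*(13 + l))
O(-3)*(q(13) + 22) = ((-1 - 3)/(2 - 3))*((-468 - 75*13 - 3*13²) + 22) = (-4/(-1))*((-468 - 975 - 3*169) + 22) = (-1*(-4))*((-468 - 975 - 507) + 22) = 4*(-1950 + 22) = 4*(-1928) = -7712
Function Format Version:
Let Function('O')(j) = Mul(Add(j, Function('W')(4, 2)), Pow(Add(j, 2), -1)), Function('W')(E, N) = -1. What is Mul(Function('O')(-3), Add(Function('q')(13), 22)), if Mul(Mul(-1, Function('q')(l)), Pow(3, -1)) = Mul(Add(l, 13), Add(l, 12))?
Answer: -7712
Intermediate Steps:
Function('O')(j) = Mul(Pow(Add(2, j), -1), Add(-1, j)) (Function('O')(j) = Mul(Add(j, -1), Pow(Add(j, 2), -1)) = Mul(Add(-1, j), Pow(Add(2, j), -1)) = Mul(Pow(Add(2, j), -1), Add(-1, j)))
Function('q')(l) = Mul(-3, Add(12, l), Add(13, l)) (Function('q')(l) = Mul(-3, Mul(Add(l, 13), Add(l, 12))) = Mul(-3, Mul(Add(13, l), Add(12, l))) = Mul(-3, Mul(Add(12, l), Add(13, l))) = Mul(-3, Add(12, l), Add(13, l)))
Mul(Function('O')(-3), Add(Function('q')(13), 22)) = Mul(Mul(Pow(Add(2, -3), -1), Add(-1, -3)), Add(Add(-468, Mul(-75, 13), Mul(-3, Pow(13, 2))), 22)) = Mul(Mul(Pow(-1, -1), -4), Add(Add(-468, -975, Mul(-3, 169)), 22)) = Mul(Mul(-1, -4), Add(Add(-468, -975, -507), 22)) = Mul(4, Add(-1950, 22)) = Mul(4, -1928) = -7712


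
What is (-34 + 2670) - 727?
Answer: 1909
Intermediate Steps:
(-34 + 2670) - 727 = 2636 - 727 = 1909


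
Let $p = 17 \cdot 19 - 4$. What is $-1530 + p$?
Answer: $-1211$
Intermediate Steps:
$p = 319$ ($p = 323 - 4 = 319$)
$-1530 + p = -1530 + 319 = -1211$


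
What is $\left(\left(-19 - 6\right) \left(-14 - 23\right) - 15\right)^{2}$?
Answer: $828100$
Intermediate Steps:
$\left(\left(-19 - 6\right) \left(-14 - 23\right) - 15\right)^{2} = \left(\left(-25\right) \left(-37\right) - 15\right)^{2} = \left(925 - 15\right)^{2} = 910^{2} = 828100$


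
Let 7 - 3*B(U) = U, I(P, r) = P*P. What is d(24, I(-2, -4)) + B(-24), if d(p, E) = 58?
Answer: 205/3 ≈ 68.333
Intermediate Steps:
I(P, r) = P²
B(U) = 7/3 - U/3
d(24, I(-2, -4)) + B(-24) = 58 + (7/3 - ⅓*(-24)) = 58 + (7/3 + 8) = 58 + 31/3 = 205/3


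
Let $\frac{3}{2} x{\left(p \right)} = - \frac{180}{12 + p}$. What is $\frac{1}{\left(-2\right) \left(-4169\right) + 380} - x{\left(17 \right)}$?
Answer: $\frac{1046189}{252822} \approx 4.138$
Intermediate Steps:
$x{\left(p \right)} = - \frac{120}{12 + p}$ ($x{\left(p \right)} = \frac{2 \left(- \frac{180}{12 + p}\right)}{3} = - \frac{120}{12 + p}$)
$\frac{1}{\left(-2\right) \left(-4169\right) + 380} - x{\left(17 \right)} = \frac{1}{\left(-2\right) \left(-4169\right) + 380} - - \frac{120}{12 + 17} = \frac{1}{8338 + 380} - - \frac{120}{29} = \frac{1}{8718} - \left(-120\right) \frac{1}{29} = \frac{1}{8718} - - \frac{120}{29} = \frac{1}{8718} + \frac{120}{29} = \frac{1046189}{252822}$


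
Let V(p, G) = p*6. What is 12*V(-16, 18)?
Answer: -1152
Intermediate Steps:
V(p, G) = 6*p
12*V(-16, 18) = 12*(6*(-16)) = 12*(-96) = -1152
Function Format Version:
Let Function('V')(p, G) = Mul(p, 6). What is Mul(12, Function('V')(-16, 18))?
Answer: -1152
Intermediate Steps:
Function('V')(p, G) = Mul(6, p)
Mul(12, Function('V')(-16, 18)) = Mul(12, Mul(6, -16)) = Mul(12, -96) = -1152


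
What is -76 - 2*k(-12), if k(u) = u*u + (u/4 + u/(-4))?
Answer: -364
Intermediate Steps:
k(u) = u**2 (k(u) = u**2 + (u*(1/4) + u*(-1/4)) = u**2 + (u/4 - u/4) = u**2 + 0 = u**2)
-76 - 2*k(-12) = -76 - 2*(-12)**2 = -76 - 2*144 = -76 - 288 = -364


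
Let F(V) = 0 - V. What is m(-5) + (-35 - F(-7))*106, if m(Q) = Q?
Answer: -4457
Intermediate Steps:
F(V) = -V
m(-5) + (-35 - F(-7))*106 = -5 + (-35 - (-1)*(-7))*106 = -5 + (-35 - 1*7)*106 = -5 + (-35 - 7)*106 = -5 - 42*106 = -5 - 4452 = -4457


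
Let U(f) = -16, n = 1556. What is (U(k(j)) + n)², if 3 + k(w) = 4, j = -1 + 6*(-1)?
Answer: 2371600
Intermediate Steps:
j = -7 (j = -1 - 6 = -7)
k(w) = 1 (k(w) = -3 + 4 = 1)
(U(k(j)) + n)² = (-16 + 1556)² = 1540² = 2371600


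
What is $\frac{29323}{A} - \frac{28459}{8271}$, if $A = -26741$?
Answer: $- \frac{1003552652}{221174811} \approx -4.5374$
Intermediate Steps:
$\frac{29323}{A} - \frac{28459}{8271} = \frac{29323}{-26741} - \frac{28459}{8271} = 29323 \left(- \frac{1}{26741}\right) - \frac{28459}{8271} = - \frac{29323}{26741} - \frac{28459}{8271} = - \frac{1003552652}{221174811}$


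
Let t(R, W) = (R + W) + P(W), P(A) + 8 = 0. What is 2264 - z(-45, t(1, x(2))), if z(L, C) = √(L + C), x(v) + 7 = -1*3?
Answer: 2264 - I*√62 ≈ 2264.0 - 7.874*I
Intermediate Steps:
x(v) = -10 (x(v) = -7 - 1*3 = -7 - 3 = -10)
P(A) = -8 (P(A) = -8 + 0 = -8)
t(R, W) = -8 + R + W (t(R, W) = (R + W) - 8 = -8 + R + W)
z(L, C) = √(C + L)
2264 - z(-45, t(1, x(2))) = 2264 - √((-8 + 1 - 10) - 45) = 2264 - √(-17 - 45) = 2264 - √(-62) = 2264 - I*√62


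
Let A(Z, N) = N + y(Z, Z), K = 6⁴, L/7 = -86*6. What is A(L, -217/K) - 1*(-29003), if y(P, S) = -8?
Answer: 37577303/1296 ≈ 28995.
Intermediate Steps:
L = -3612 (L = 7*(-86*6) = 7*(-516) = -3612)
K = 1296
A(Z, N) = -8 + N (A(Z, N) = N - 8 = -8 + N)
A(L, -217/K) - 1*(-29003) = (-8 - 217/1296) - 1*(-29003) = (-8 - 217*1/1296) + 29003 = (-8 - 217/1296) + 29003 = -10585/1296 + 29003 = 37577303/1296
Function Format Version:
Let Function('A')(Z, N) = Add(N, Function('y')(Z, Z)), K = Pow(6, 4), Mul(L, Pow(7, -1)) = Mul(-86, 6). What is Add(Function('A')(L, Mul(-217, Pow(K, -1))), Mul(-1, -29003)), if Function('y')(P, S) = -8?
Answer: Rational(37577303, 1296) ≈ 28995.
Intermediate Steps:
L = -3612 (L = Mul(7, Mul(-86, 6)) = Mul(7, -516) = -3612)
K = 1296
Function('A')(Z, N) = Add(-8, N) (Function('A')(Z, N) = Add(N, -8) = Add(-8, N))
Add(Function('A')(L, Mul(-217, Pow(K, -1))), Mul(-1, -29003)) = Add(Add(-8, Mul(-217, Pow(1296, -1))), Mul(-1, -29003)) = Add(Add(-8, Mul(-217, Rational(1, 1296))), 29003) = Add(Add(-8, Rational(-217, 1296)), 29003) = Add(Rational(-10585, 1296), 29003) = Rational(37577303, 1296)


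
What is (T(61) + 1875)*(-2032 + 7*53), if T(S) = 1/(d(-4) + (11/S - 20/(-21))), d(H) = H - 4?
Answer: -27395029134/8797 ≈ -3.1141e+6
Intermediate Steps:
d(H) = -4 + H
T(S) = 1/(-148/21 + 11/S) (T(S) = 1/((-4 - 4) + (11/S - 20/(-21))) = 1/(-8 + (11/S - 20*(-1/21))) = 1/(-8 + (11/S + 20/21)) = 1/(-8 + (20/21 + 11/S)) = 1/(-148/21 + 11/S))
(T(61) + 1875)*(-2032 + 7*53) = (-21*61/(-231 + 148*61) + 1875)*(-2032 + 7*53) = (-21*61/(-231 + 9028) + 1875)*(-2032 + 371) = (-21*61/8797 + 1875)*(-1661) = (-21*61*1/8797 + 1875)*(-1661) = (-1281/8797 + 1875)*(-1661) = (16493094/8797)*(-1661) = -27395029134/8797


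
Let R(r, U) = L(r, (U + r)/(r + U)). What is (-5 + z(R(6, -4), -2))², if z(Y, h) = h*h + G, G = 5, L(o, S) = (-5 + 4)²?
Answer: 16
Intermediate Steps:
L(o, S) = 1 (L(o, S) = (-1)² = 1)
R(r, U) = 1
z(Y, h) = 5 + h² (z(Y, h) = h*h + 5 = h² + 5 = 5 + h²)
(-5 + z(R(6, -4), -2))² = (-5 + (5 + (-2)²))² = (-5 + (5 + 4))² = (-5 + 9)² = 4² = 16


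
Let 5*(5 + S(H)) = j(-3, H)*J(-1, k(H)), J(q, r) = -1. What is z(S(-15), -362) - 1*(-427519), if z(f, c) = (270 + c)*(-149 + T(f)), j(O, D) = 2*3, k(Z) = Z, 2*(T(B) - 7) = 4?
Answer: 440399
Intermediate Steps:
T(B) = 9 (T(B) = 7 + (½)*4 = 7 + 2 = 9)
j(O, D) = 6
S(H) = -31/5 (S(H) = -5 + (6*(-1))/5 = -5 + (⅕)*(-6) = -5 - 6/5 = -31/5)
z(f, c) = -37800 - 140*c (z(f, c) = (270 + c)*(-149 + 9) = (270 + c)*(-140) = -37800 - 140*c)
z(S(-15), -362) - 1*(-427519) = (-37800 - 140*(-362)) - 1*(-427519) = (-37800 + 50680) + 427519 = 12880 + 427519 = 440399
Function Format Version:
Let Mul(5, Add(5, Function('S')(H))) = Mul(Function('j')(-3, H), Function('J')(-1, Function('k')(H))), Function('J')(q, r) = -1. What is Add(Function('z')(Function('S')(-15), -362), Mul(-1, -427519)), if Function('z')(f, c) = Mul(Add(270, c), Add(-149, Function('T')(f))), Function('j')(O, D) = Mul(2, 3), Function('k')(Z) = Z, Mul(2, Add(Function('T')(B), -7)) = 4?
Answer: 440399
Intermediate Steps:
Function('T')(B) = 9 (Function('T')(B) = Add(7, Mul(Rational(1, 2), 4)) = Add(7, 2) = 9)
Function('j')(O, D) = 6
Function('S')(H) = Rational(-31, 5) (Function('S')(H) = Add(-5, Mul(Rational(1, 5), Mul(6, -1))) = Add(-5, Mul(Rational(1, 5), -6)) = Add(-5, Rational(-6, 5)) = Rational(-31, 5))
Function('z')(f, c) = Add(-37800, Mul(-140, c)) (Function('z')(f, c) = Mul(Add(270, c), Add(-149, 9)) = Mul(Add(270, c), -140) = Add(-37800, Mul(-140, c)))
Add(Function('z')(Function('S')(-15), -362), Mul(-1, -427519)) = Add(Add(-37800, Mul(-140, -362)), Mul(-1, -427519)) = Add(Add(-37800, 50680), 427519) = Add(12880, 427519) = 440399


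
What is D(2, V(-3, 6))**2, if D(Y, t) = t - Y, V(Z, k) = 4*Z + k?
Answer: 64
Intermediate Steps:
V(Z, k) = k + 4*Z
D(2, V(-3, 6))**2 = ((6 + 4*(-3)) - 1*2)**2 = ((6 - 12) - 2)**2 = (-6 - 2)**2 = (-8)**2 = 64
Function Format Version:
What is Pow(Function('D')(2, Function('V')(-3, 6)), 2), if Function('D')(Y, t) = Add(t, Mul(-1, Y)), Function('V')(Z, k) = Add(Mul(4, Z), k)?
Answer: 64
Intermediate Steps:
Function('V')(Z, k) = Add(k, Mul(4, Z))
Pow(Function('D')(2, Function('V')(-3, 6)), 2) = Pow(Add(Add(6, Mul(4, -3)), Mul(-1, 2)), 2) = Pow(Add(Add(6, -12), -2), 2) = Pow(Add(-6, -2), 2) = Pow(-8, 2) = 64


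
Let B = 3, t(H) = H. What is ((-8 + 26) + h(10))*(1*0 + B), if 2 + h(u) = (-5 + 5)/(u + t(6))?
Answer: 48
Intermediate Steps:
h(u) = -2 (h(u) = -2 + (-5 + 5)/(u + 6) = -2 + 0/(6 + u) = -2 + 0 = -2)
((-8 + 26) + h(10))*(1*0 + B) = ((-8 + 26) - 2)*(1*0 + 3) = (18 - 2)*(0 + 3) = 16*3 = 48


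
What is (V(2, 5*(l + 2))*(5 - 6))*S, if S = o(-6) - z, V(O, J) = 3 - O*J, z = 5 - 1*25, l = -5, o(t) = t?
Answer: -462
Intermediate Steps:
z = -20 (z = 5 - 25 = -20)
V(O, J) = 3 - J*O
S = 14 (S = -6 - 1*(-20) = -6 + 20 = 14)
(V(2, 5*(l + 2))*(5 - 6))*S = ((3 - 1*5*(-5 + 2)*2)*(5 - 6))*14 = ((3 - 1*5*(-3)*2)*(-1))*14 = ((3 - 1*(-15)*2)*(-1))*14 = ((3 + 30)*(-1))*14 = (33*(-1))*14 = -33*14 = -462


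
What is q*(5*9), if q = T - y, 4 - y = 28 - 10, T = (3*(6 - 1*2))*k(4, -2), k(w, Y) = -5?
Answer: -2070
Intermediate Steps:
T = -60 (T = (3*(6 - 1*2))*(-5) = (3*(6 - 2))*(-5) = (3*4)*(-5) = 12*(-5) = -60)
y = -14 (y = 4 - (28 - 10) = 4 - 1*18 = 4 - 18 = -14)
q = -46 (q = -60 - 1*(-14) = -60 + 14 = -46)
q*(5*9) = -230*9 = -46*45 = -2070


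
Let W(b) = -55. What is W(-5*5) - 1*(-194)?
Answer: 139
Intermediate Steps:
W(-5*5) - 1*(-194) = -55 - 1*(-194) = -55 + 194 = 139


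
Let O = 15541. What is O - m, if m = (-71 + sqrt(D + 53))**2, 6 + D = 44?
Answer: 10409 + 142*sqrt(91) ≈ 11764.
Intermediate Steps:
D = 38 (D = -6 + 44 = 38)
m = (-71 + sqrt(91))**2 (m = (-71 + sqrt(38 + 53))**2 = (-71 + sqrt(91))**2 ≈ 3777.4)
O - m = 15541 - (71 - sqrt(91))**2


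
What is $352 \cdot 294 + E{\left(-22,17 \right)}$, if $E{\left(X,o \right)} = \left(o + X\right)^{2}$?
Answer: $103513$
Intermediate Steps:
$E{\left(X,o \right)} = \left(X + o\right)^{2}$
$352 \cdot 294 + E{\left(-22,17 \right)} = 352 \cdot 294 + \left(-22 + 17\right)^{2} = 103488 + \left(-5\right)^{2} = 103488 + 25 = 103513$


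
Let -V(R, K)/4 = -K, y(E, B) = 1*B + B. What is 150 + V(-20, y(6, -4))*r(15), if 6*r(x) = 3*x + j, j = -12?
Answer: -26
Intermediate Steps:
y(E, B) = 2*B (y(E, B) = B + B = 2*B)
V(R, K) = 4*K (V(R, K) = -(-4)*K = 4*K)
r(x) = -2 + x/2 (r(x) = (3*x - 12)/6 = (-12 + 3*x)/6 = -2 + x/2)
150 + V(-20, y(6, -4))*r(15) = 150 + (4*(2*(-4)))*(-2 + (½)*15) = 150 + (4*(-8))*(-2 + 15/2) = 150 - 32*11/2 = 150 - 176 = -26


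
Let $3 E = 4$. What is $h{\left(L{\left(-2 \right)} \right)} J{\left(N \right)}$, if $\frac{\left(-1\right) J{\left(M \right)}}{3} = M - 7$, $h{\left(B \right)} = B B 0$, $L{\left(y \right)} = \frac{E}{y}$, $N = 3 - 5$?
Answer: $0$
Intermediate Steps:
$E = \frac{4}{3}$ ($E = \frac{1}{3} \cdot 4 = \frac{4}{3} \approx 1.3333$)
$N = -2$
$L{\left(y \right)} = \frac{4}{3 y}$
$h{\left(B \right)} = 0$ ($h{\left(B \right)} = B^{2} \cdot 0 = 0$)
$J{\left(M \right)} = 21 - 3 M$ ($J{\left(M \right)} = - 3 \left(M - 7\right) = - 3 \left(-7 + M\right) = 21 - 3 M$)
$h{\left(L{\left(-2 \right)} \right)} J{\left(N \right)} = 0 \left(21 - -6\right) = 0 \left(21 + 6\right) = 0 \cdot 27 = 0$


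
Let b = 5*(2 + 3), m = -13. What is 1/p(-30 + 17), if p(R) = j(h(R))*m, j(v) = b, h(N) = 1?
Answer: -1/325 ≈ -0.0030769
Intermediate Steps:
b = 25 (b = 5*5 = 25)
j(v) = 25
p(R) = -325 (p(R) = 25*(-13) = -325)
1/p(-30 + 17) = 1/(-325) = -1/325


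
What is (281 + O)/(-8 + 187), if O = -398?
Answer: -117/179 ≈ -0.65363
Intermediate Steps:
(281 + O)/(-8 + 187) = (281 - 398)/(-8 + 187) = -117/179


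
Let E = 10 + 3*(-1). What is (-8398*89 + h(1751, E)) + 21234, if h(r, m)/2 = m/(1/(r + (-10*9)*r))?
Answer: -2907934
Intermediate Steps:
E = 7 (E = 10 - 3 = 7)
h(r, m) = -178*m*r (h(r, m) = 2*(m/(1/(r + (-10*9)*r))) = 2*(m/(1/(r - 90*r))) = 2*(m/(1/(-89*r))) = 2*(m/((-1/(89*r)))) = 2*(m*(-89*r)) = 2*(-89*m*r) = -178*m*r)
(-8398*89 + h(1751, E)) + 21234 = (-8398*89 - 178*7*1751) + 21234 = (-747422 - 2181746) + 21234 = -2929168 + 21234 = -2907934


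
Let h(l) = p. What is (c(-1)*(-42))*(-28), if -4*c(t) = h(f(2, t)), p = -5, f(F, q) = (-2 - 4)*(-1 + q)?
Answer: 1470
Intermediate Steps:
f(F, q) = 6 - 6*q (f(F, q) = -6*(-1 + q) = 6 - 6*q)
h(l) = -5
c(t) = 5/4 (c(t) = -¼*(-5) = 5/4)
(c(-1)*(-42))*(-28) = ((5/4)*(-42))*(-28) = -105/2*(-28) = 1470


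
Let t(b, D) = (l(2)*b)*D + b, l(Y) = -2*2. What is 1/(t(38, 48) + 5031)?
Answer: -1/2227 ≈ -0.00044903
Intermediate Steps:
l(Y) = -4
t(b, D) = b - 4*D*b (t(b, D) = (-4*b)*D + b = -4*D*b + b = b - 4*D*b)
1/(t(38, 48) + 5031) = 1/(38*(1 - 4*48) + 5031) = 1/(38*(1 - 192) + 5031) = 1/(38*(-191) + 5031) = 1/(-7258 + 5031) = 1/(-2227) = -1/2227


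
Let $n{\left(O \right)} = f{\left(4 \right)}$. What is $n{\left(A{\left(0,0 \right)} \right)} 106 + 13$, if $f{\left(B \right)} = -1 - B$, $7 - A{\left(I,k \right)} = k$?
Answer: $-517$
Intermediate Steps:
$A{\left(I,k \right)} = 7 - k$
$n{\left(O \right)} = -5$ ($n{\left(O \right)} = -1 - 4 = -5$)
$n{\left(A{\left(0,0 \right)} \right)} 106 + 13 = \left(-5\right) 106 + 13 = -530 + 13 = -517$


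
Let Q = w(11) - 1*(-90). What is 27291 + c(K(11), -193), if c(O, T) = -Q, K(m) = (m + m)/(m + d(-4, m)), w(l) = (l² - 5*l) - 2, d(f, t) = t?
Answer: 27137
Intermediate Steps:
w(l) = -2 + l² - 5*l
K(m) = 1 (K(m) = (m + m)/(m + m) = (2*m)/((2*m)) = (2*m)*(1/(2*m)) = 1)
Q = 154 (Q = (-2 + 11² - 5*11) - 1*(-90) = (-2 + 121 - 55) + 90 = 64 + 90 = 154)
c(O, T) = -154 (c(O, T) = -1*154 = -154)
27291 + c(K(11), -193) = 27291 - 154 = 27137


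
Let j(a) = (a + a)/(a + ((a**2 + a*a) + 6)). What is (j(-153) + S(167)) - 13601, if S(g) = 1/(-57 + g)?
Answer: -23274978933/1711270 ≈ -13601.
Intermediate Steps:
j(a) = 2*a/(6 + a + 2*a**2) (j(a) = (2*a)/(a + ((a**2 + a**2) + 6)) = (2*a)/(a + (2*a**2 + 6)) = (2*a)/(a + (6 + 2*a**2)) = (2*a)/(6 + a + 2*a**2) = 2*a/(6 + a + 2*a**2))
(j(-153) + S(167)) - 13601 = (2*(-153)/(6 - 153 + 2*(-153)**2) + 1/(-57 + 167)) - 13601 = (2*(-153)/(6 - 153 + 2*23409) + 1/110) - 13601 = (2*(-153)/(6 - 153 + 46818) + 1/110) - 13601 = (2*(-153)/46671 + 1/110) - 13601 = (2*(-153)*(1/46671) + 1/110) - 13601 = (-102/15557 + 1/110) - 13601 = 4337/1711270 - 13601 = -23274978933/1711270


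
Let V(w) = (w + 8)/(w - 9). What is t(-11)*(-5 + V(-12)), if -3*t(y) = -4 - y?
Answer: 101/9 ≈ 11.222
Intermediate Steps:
t(y) = 4/3 + y/3 (t(y) = -(-4 - y)/3 = 4/3 + y/3)
V(w) = (8 + w)/(-9 + w)
t(-11)*(-5 + V(-12)) = (4/3 + (⅓)*(-11))*(-5 + (8 - 12)/(-9 - 12)) = (4/3 - 11/3)*(-5 - 4/(-21)) = -7*(-5 - 1/21*(-4))/3 = -7*(-5 + 4/21)/3 = -7/3*(-101/21) = 101/9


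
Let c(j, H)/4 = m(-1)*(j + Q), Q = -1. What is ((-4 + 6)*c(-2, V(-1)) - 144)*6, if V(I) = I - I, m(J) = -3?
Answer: -432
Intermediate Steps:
V(I) = 0
c(j, H) = 12 - 12*j (c(j, H) = 4*(-3*(j - 1)) = 4*(-3*(-1 + j)) = 4*(3 - 3*j) = 12 - 12*j)
((-4 + 6)*c(-2, V(-1)) - 144)*6 = ((-4 + 6)*(12 - 12*(-2)) - 144)*6 = (2*(12 + 24) - 144)*6 = (2*36 - 144)*6 = (72 - 144)*6 = -72*6 = -432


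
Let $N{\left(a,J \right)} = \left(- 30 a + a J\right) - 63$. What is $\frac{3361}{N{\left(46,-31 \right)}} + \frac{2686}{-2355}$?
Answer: $- \frac{15621289}{6756495} \approx -2.312$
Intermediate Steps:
$N{\left(a,J \right)} = -63 - 30 a + J a$ ($N{\left(a,J \right)} = \left(- 30 a + J a\right) - 63 = -63 - 30 a + J a$)
$\frac{3361}{N{\left(46,-31 \right)}} + \frac{2686}{-2355} = \frac{3361}{-63 - 1380 - 1426} + \frac{2686}{-2355} = \frac{3361}{-63 - 1380 - 1426} + 2686 \left(- \frac{1}{2355}\right) = \frac{3361}{-2869} - \frac{2686}{2355} = 3361 \left(- \frac{1}{2869}\right) - \frac{2686}{2355} = - \frac{3361}{2869} - \frac{2686}{2355} = - \frac{15621289}{6756495}$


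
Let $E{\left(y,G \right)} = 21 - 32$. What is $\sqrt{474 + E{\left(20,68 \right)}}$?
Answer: $\sqrt{463} \approx 21.517$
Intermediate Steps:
$E{\left(y,G \right)} = -11$
$\sqrt{474 + E{\left(20,68 \right)}} = \sqrt{474 - 11} = \sqrt{463}$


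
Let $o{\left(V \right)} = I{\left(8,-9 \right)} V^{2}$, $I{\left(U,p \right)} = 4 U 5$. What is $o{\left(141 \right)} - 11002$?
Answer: $3169958$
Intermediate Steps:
$I{\left(U,p \right)} = 20 U$
$o{\left(V \right)} = 160 V^{2}$ ($o{\left(V \right)} = 20 \cdot 8 V^{2} = 160 V^{2}$)
$o{\left(141 \right)} - 11002 = 160 \cdot 141^{2} - 11002 = 160 \cdot 19881 - 11002 = 3180960 - 11002 = 3169958$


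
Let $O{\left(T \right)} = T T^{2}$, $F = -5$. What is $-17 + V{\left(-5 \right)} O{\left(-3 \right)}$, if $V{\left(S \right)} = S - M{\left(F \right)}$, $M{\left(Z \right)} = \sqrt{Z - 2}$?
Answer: $118 + 27 i \sqrt{7} \approx 118.0 + 71.435 i$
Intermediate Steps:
$M{\left(Z \right)} = \sqrt{-2 + Z}$
$O{\left(T \right)} = T^{3}$
$V{\left(S \right)} = S - i \sqrt{7}$ ($V{\left(S \right)} = S - \sqrt{-2 - 5} = S - \sqrt{-7} = S - i \sqrt{7}$)
$-17 + V{\left(-5 \right)} O{\left(-3 \right)} = -17 + \left(-5 - i \sqrt{7}\right) \left(-3\right)^{3} = -17 + \left(-5 - i \sqrt{7}\right) \left(-27\right) = -17 + \left(135 + 27 i \sqrt{7}\right) = 118 + 27 i \sqrt{7}$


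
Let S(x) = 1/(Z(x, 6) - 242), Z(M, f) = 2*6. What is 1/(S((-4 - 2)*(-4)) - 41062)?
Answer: -230/9444261 ≈ -2.4353e-5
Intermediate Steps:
Z(M, f) = 12
S(x) = -1/230 (S(x) = 1/(12 - 242) = 1/(-230) = -1/230)
1/(S((-4 - 2)*(-4)) - 41062) = 1/(-1/230 - 41062) = 1/(-9444261/230) = -230/9444261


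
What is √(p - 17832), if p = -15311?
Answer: I*√33143 ≈ 182.05*I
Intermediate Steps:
√(p - 17832) = √(-15311 - 17832) = √(-33143) = I*√33143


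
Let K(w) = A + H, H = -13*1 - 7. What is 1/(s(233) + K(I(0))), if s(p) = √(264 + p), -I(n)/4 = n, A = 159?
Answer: 139/18824 - √497/18824 ≈ 0.0061999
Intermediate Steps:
I(n) = -4*n
H = -20 (H = -13 - 7 = -20)
K(w) = 139 (K(w) = 159 - 20 = 139)
1/(s(233) + K(I(0))) = 1/(√(264 + 233) + 139) = 1/(√497 + 139) = 1/(139 + √497)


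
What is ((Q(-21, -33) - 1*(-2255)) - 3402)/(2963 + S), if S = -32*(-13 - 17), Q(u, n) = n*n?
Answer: -58/3923 ≈ -0.014785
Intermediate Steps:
Q(u, n) = n**2
S = 960 (S = -32*(-30) = 960)
((Q(-21, -33) - 1*(-2255)) - 3402)/(2963 + S) = (((-33)**2 - 1*(-2255)) - 3402)/(2963 + 960) = ((1089 + 2255) - 3402)/3923 = (3344 - 3402)*(1/3923) = -58*1/3923 = -58/3923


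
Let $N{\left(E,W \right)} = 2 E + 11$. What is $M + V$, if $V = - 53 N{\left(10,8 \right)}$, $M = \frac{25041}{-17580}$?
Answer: $- \frac{9636327}{5860} \approx -1644.4$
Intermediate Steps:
$M = - \frac{8347}{5860}$ ($M = 25041 \left(- \frac{1}{17580}\right) = - \frac{8347}{5860} \approx -1.4244$)
$N{\left(E,W \right)} = 11 + 2 E$
$V = -1643$ ($V = - 53 \left(11 + 2 \cdot 10\right) = - 53 \left(11 + 20\right) = \left(-53\right) 31 = -1643$)
$M + V = - \frac{8347}{5860} - 1643 = - \frac{9636327}{5860}$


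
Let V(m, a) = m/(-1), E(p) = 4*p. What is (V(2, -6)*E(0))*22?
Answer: 0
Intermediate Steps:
V(m, a) = -m (V(m, a) = m*(-1) = -m)
(V(2, -6)*E(0))*22 = ((-1*2)*(4*0))*22 = -2*0*22 = 0*22 = 0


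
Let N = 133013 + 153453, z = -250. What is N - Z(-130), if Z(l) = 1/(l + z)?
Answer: 108857081/380 ≈ 2.8647e+5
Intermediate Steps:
Z(l) = 1/(-250 + l) (Z(l) = 1/(l - 250) = 1/(-250 + l))
N = 286466
N - Z(-130) = 286466 - 1/(-250 - 130) = 286466 - 1/(-380) = 286466 - 1*(-1/380) = 286466 + 1/380 = 108857081/380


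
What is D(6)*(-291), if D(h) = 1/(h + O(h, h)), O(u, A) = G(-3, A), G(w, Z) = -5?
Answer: -291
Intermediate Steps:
O(u, A) = -5
D(h) = 1/(-5 + h) (D(h) = 1/(h - 5) = 1/(-5 + h))
D(6)*(-291) = -291/(-5 + 6) = -291/1 = 1*(-291) = -291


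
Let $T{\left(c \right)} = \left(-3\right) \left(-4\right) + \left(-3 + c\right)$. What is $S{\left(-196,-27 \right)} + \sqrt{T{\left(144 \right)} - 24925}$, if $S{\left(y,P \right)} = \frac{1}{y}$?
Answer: $- \frac{1}{196} + 2 i \sqrt{6193} \approx -0.005102 + 157.39 i$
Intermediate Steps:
$T{\left(c \right)} = 9 + c$ ($T{\left(c \right)} = 12 + \left(-3 + c\right) = 9 + c$)
$S{\left(-196,-27 \right)} + \sqrt{T{\left(144 \right)} - 24925} = \frac{1}{-196} + \sqrt{\left(9 + 144\right) - 24925} = - \frac{1}{196} + \sqrt{153 - 24925} = - \frac{1}{196} + \sqrt{-24772} = - \frac{1}{196} + 2 i \sqrt{6193}$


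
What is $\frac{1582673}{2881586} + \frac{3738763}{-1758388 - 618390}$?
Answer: $- \frac{1752976187631}{1712222552477} \approx -1.0238$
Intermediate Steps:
$\frac{1582673}{2881586} + \frac{3738763}{-1758388 - 618390} = 1582673 \cdot \frac{1}{2881586} + \frac{3738763}{-2376778} = \frac{1582673}{2881586} + 3738763 \left(- \frac{1}{2376778}\right) = \frac{1582673}{2881586} - \frac{3738763}{2376778} = - \frac{1752976187631}{1712222552477}$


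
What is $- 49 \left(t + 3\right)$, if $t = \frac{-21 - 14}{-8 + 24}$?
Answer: $- \frac{637}{16} \approx -39.813$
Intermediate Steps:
$t = - \frac{35}{16} \approx -2.1875$
$- 49 \left(t + 3\right) = - 49 \left(- \frac{35}{16} + 3\right) = \left(-49\right) \frac{13}{16} = - \frac{637}{16}$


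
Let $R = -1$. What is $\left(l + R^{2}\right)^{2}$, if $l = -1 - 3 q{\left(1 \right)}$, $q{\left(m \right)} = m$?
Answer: $9$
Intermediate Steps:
$l = -4$ ($l = -1 - 3 = -4$)
$\left(l + R^{2}\right)^{2} = \left(-4 + \left(-1\right)^{2}\right)^{2} = \left(-4 + 1\right)^{2} = \left(-3\right)^{2} = 9$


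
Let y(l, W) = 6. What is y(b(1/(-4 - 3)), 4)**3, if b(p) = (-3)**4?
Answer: 216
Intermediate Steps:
b(p) = 81
y(b(1/(-4 - 3)), 4)**3 = 6**3 = 216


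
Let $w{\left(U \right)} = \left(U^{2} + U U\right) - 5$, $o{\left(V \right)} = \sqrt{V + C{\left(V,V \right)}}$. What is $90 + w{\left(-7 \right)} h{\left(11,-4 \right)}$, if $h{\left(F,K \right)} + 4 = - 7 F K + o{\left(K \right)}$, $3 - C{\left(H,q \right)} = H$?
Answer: $28362 + 93 \sqrt{3} \approx 28523.0$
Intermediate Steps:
$C{\left(H,q \right)} = 3 - H$
$o{\left(V \right)} = \sqrt{3}$ ($o{\left(V \right)} = \sqrt{V - \left(-3 + V\right)} = \sqrt{3}$)
$w{\left(U \right)} = -5 + 2 U^{2}$ ($w{\left(U \right)} = \left(U^{2} + U^{2}\right) - 5 = 2 U^{2} - 5 = -5 + 2 U^{2}$)
$h{\left(F,K \right)} = -4 + \sqrt{3} - 7 F K$ ($h{\left(F,K \right)} = -4 + \left(- 7 F K + \sqrt{3}\right) = -4 - \left(- \sqrt{3} + 7 F K\right) = -4 + \sqrt{3} - 7 F K$)
$90 + w{\left(-7 \right)} h{\left(11,-4 \right)} = 90 + \left(-5 + 2 \left(-7\right)^{2}\right) \left(-4 + \sqrt{3} - 77 \left(-4\right)\right) = 90 + \left(-5 + 2 \cdot 49\right) \left(-4 + \sqrt{3} + 308\right) = 90 + \left(-5 + 98\right) \left(304 + \sqrt{3}\right) = 90 + 93 \left(304 + \sqrt{3}\right) = 90 + \left(28272 + 93 \sqrt{3}\right) = 28362 + 93 \sqrt{3}$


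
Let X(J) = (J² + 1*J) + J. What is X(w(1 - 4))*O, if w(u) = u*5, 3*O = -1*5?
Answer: -325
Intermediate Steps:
O = -5/3 (O = (-1*5)/3 = (⅓)*(-5) = -5/3 ≈ -1.6667)
w(u) = 5*u
X(J) = J² + 2*J (X(J) = (J² + J) + J = (J + J²) + J = J² + 2*J)
X(w(1 - 4))*O = ((5*(1 - 4))*(2 + 5*(1 - 4)))*(-5/3) = ((5*(-3))*(2 + 5*(-3)))*(-5/3) = -15*(2 - 15)*(-5/3) = -15*(-13)*(-5/3) = 195*(-5/3) = -325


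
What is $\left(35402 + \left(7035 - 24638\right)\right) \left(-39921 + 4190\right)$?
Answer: $-635976069$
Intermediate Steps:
$\left(35402 + \left(7035 - 24638\right)\right) \left(-39921 + 4190\right) = \left(35402 + \left(7035 - 24638\right)\right) \left(-35731\right) = \left(35402 - 17603\right) \left(-35731\right) = 17799 \left(-35731\right) = -635976069$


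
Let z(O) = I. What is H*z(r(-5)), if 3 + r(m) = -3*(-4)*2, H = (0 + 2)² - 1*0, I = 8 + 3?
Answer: 44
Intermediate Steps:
I = 11
H = 4 (H = 2² + 0 = 4 + 0 = 4)
r(m) = 21 (r(m) = -3 - 3*(-4)*2 = -3 + 12*2 = -3 + 24 = 21)
z(O) = 11
H*z(r(-5)) = 4*11 = 44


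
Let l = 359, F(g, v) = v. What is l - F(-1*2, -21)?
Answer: 380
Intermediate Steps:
l - F(-1*2, -21) = 359 - 1*(-21) = 359 + 21 = 380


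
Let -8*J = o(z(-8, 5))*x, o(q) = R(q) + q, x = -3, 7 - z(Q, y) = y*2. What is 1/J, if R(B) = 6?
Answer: 8/9 ≈ 0.88889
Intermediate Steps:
z(Q, y) = 7 - 2*y (z(Q, y) = 7 - y*2 = 7 - 2*y)
o(q) = 6 + q
J = 9/8 (J = -(6 + (7 - 2*5))*(-3)/8 = -(6 + (7 - 10))*(-3)/8 = -(6 - 3)*(-3)/8 = -3*(-3)/8 = -⅛*(-9) = 9/8 ≈ 1.1250)
1/J = 1/(9/8) = 8/9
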